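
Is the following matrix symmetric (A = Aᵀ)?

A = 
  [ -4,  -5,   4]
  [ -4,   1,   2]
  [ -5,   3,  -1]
No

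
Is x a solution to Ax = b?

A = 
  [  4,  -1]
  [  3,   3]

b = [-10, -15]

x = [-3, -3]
No

Ax = [-9, -18] ≠ b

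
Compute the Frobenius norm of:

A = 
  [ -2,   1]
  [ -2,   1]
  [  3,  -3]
||A||_F = 5.292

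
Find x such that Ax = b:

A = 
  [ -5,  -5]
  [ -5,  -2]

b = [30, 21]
x = [-3, -3]

Row reduce the augmented matrix [A|b]:
R2 → R2 - (1)·R1
REF = 
  [ -5,  -5,  30]
  [  0,   3,  -9]

Back-substitution:
x₂ = (-9) / 3 = -3
x₁ = (30 - (-5)(-3)) / (-5) = -3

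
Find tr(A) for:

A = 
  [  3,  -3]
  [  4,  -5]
-2

tr(A) = 3 + -5 = -2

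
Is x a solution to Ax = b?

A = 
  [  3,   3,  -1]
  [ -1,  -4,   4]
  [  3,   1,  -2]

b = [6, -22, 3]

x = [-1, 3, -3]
No

Ax = [9, -23, 6] ≠ b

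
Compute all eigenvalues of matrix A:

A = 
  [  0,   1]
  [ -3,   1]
tr(A) = 1, det(A) = 3
Characteristic polynomial: λ² - tr(A)λ + det(A) = λ² - λ + 3
λ² - λ + 3 = 0  ⇒  λ = (1 ± √((-1)² - 4·(3)))/2 = (1 ± √(-11))/2
  = (1 + i√11)/2,  (1 - i√11)/2

λ = (1 + i√11)/2, (1 - i√11)/2  (≈ 0.5 + 1.658i, 0.5 - 1.658i)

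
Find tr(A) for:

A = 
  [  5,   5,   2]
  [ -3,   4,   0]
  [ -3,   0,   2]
11

tr(A) = 5 + 4 + 2 = 11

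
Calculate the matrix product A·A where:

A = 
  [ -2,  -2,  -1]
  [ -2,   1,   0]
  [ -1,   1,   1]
A² = A·A:
A²[1,1] = (-2)(-2) + (-2)(-2) + (-1)(-1) = 9
A²[1,2] = (-2)(-2) + (-2)(1) + (-1)(1) = 1
A²[1,3] = (-2)(-1) + (-2)(0) + (-1)(1) = 1
A²[2,1] = (-2)(-2) + (1)(-2) + (0)(-1) = 2
A²[2,2] = (-2)(-2) + (1)(1) + (0)(1) = 5
A²[2,3] = (-2)(-1) + (1)(0) + (0)(1) = 2
A²[3,1] = (-1)(-2) + (1)(-2) + (1)(-1) = -1
A²[3,2] = (-1)(-2) + (1)(1) + (1)(1) = 4
A²[3,3] = (-1)(-1) + (1)(0) + (1)(1) = 2
A² = 
  [  9,   1,   1]
  [  2,   5,   2]
  [ -1,   4,   2]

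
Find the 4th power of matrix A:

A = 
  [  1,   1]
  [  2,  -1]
A² = A·A:
A²[1,1] = (1)(1) + (1)(2) = 3
A²[1,2] = (1)(1) + (1)(-1) = 0
A²[2,1] = (2)(1) + (-1)(2) = 0
A²[2,2] = (2)(1) + (-1)(-1) = 3
A² = 
  [  3,   0]
  [  0,   3]

A^3 = A^2·A:
A^3[1,1] = (3)(1) + (0)(2) = 3
A^3[1,2] = (3)(1) + (0)(-1) = 3
A^3[2,1] = (0)(1) + (3)(2) = 6
A^3[2,2] = (0)(1) + (3)(-1) = -3
A^3 = 
  [  3,   3]
  [  6,  -3]

A^4 = A^3·A:
A^4[1,1] = (3)(1) + (3)(2) = 9
A^4[1,2] = (3)(1) + (3)(-1) = 0
A^4[2,1] = (6)(1) + (-3)(2) = 0
A^4[2,2] = (6)(1) + (-3)(-1) = 9
A^4 = 
  [  9,   0]
  [  0,   9]

Therefore
A^4 = 
  [  9,   0]
  [  0,   9]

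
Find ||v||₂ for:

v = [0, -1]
1

||v||₂ = √((0)² + (-1)²) = √1 = 1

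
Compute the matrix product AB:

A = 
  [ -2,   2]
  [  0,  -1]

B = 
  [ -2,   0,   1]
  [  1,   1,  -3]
A is 2×2 and B is 2×3, so AB is 2×3. Each entry is (row of A)·(column of B):
AB[1,1] = (-2)(-2) + (2)(1) = 6
AB[1,2] = (-2)(0) + (2)(1) = 2
AB[1,3] = (-2)(1) + (2)(-3) = -8
AB[2,1] = (0)(-2) + (-1)(1) = -1
AB[2,2] = (0)(0) + (-1)(1) = -1
AB[2,3] = (0)(1) + (-1)(-3) = 3

AB = 
  [  6,   2,  -8]
  [ -1,  -1,   3]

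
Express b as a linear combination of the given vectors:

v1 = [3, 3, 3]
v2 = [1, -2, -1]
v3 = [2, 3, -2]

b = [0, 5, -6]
c1 = -1, c2 = -1, c3 = 2

b = -1·v1 + -1·v2 + 2·v3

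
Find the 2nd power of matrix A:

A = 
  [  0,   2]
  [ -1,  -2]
A² = A·A:
A²[1,1] = (0)(0) + (2)(-1) = -2
A²[1,2] = (0)(2) + (2)(-2) = -4
A²[2,1] = (-1)(0) + (-2)(-1) = 2
A²[2,2] = (-1)(2) + (-2)(-2) = 2
A² = 
  [ -2,  -4]
  [  2,   2]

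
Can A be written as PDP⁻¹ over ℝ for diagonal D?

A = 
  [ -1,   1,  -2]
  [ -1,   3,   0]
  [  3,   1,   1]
No

Characteristic polynomial: det(λI - A) = λ³ - 3λ² + 6λ - 18
Testing integer divisors of the constant term: p(3) = 0, so (λ - 3) is a factor:
p(λ) = (λ - 3)(λ² + 6)
λ² + 6 = 0  ⇒  λ = (0 ± √((0)² - 4·(6)))/2 = (0 ± √(-24))/2
  = i√6,  -i√6
Eigenvalues: 3, i√6, -i√6  (≈ 3, 0 + 2.449i, 0 - 2.449i)
Has complex eigenvalues (not diagonalizable over ℝ).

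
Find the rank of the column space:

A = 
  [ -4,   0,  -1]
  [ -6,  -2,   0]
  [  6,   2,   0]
dim(Col(A)) = 2

Row reduce:
R2 → R2 - (3/2)·R1
R3 → R3 + (3/2)·R1
R3 → R3 + (1)·R2
REF = 
  [ -4,   0,  -1]
  [  0,  -2, 3/2]
  [  0,   0,   0]
Pivot columns: 1, 2 → 2 pivots.
dim(Col(A)) = number of pivot columns = 2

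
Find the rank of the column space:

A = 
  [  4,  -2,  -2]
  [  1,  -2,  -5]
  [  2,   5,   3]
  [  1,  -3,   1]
Row reduce:
R2 → R2 - (1/4)·R1
R3 → R3 - (1/2)·R1
R4 → R4 - (1/4)·R1
R3 → R3 + (4)·R2
R4 → R4 - (5/3)·R2
R4 → R4 + (9/14)·R3
REF = 
  [   4,   -2,   -2]
  [   0, -3/2, -9/2]
  [   0,    0,  -14]
  [   0,    0,    0]
Pivot columns: 1, 2, 3 → 3 pivots.
dim(Col(A)) = number of pivot columns = 3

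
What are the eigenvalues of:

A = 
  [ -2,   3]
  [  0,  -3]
tr(A) = -5, det(A) = 6
Characteristic polynomial: λ² - tr(A)λ + det(A) = λ² + 5λ + 6
λ² + 5λ + 6 = (λ + 3)(λ + 2)

λ = -2, -3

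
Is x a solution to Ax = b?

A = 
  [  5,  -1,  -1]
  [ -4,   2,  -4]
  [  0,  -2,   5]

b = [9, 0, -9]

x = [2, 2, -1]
Yes

Ax = [9, 0, -9] = b ✓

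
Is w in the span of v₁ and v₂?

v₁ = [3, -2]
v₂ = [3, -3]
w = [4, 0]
Yes

Form the augmented matrix and row-reduce:
[v₁|v₂|w] = 
  [  3,   3,   4]
  [ -2,  -3,   0]
R2 → R2 + (2/3)·R1
REF = 
  [  3,   3,   4]
  [  0,  -1, 8/3]

No row of the form [0 0 | nonzero], so the system is consistent. Back-substitution gives c₁ = 4, c₂ = -8/3: w = (4)·v₁ + (-8/3)·v₂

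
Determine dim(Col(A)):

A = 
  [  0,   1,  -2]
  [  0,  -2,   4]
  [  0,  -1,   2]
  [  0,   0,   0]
Row reduce:
R2 → R2 + (2)·R1
R3 → R3 + (1)·R1
REF = 
  [  0,   1,  -2]
  [  0,   0,   0]
  [  0,   0,   0]
  [  0,   0,   0]
Pivot columns: 2 → 1 pivot.
dim(Col(A)) = number of pivot columns = 1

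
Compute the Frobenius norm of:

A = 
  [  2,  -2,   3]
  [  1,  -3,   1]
||A||_F = 5.292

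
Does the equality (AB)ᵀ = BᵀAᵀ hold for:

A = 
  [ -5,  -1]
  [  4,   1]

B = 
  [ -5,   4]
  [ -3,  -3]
Yes

(AB)ᵀ = 
  [ 28, -23]
  [-17,  13]

BᵀAᵀ = 
  [ 28, -23]
  [-17,  13]

Both sides are equal — this is the standard identity (AB)ᵀ = BᵀAᵀ, which holds for all A, B.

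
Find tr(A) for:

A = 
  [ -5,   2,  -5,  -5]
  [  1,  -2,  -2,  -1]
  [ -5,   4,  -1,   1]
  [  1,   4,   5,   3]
-5

tr(A) = -5 + -2 + -1 + 3 = -5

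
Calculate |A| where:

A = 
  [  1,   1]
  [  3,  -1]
For a 2×2 matrix, det = ad - bc = (1)(-1) - (1)(3) = -4

det(A) = -4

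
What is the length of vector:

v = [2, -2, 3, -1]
4.243

||v||₂ = √((2)² + (-2)² + (3)² + (-1)²) = √18 = 4.243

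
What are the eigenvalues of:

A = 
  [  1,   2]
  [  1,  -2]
tr(A) = -1, det(A) = -4
Characteristic polynomial: λ² - tr(A)λ + det(A) = λ² + λ - 4
λ² + λ - 4 = 0  ⇒  λ = (-1 ± √((1)² - 4·(-4)))/2 = (-1 ± √(17))/2
  = (-1 + √17)/2,  (-1 - √17)/2

λ = (-1 + √17)/2, (-1 - √17)/2  (≈ 1.562, -2.562)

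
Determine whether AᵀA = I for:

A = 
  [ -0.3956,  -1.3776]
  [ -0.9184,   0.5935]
No

AᵀA = 
  [  1,  -0.0001]
  [ -0.0001,   2.2500]
≠ I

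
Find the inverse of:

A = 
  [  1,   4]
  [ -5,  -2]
det(A) = (1)(-2) - (4)(-5) = 18
For a 2×2 matrix, A⁻¹ = (1/det(A)) · [[d, -b], [-c, a]]
    = (1/18) · [[-2, -4], [5, 1]]

A⁻¹ = 
  [-1/9, -2/9]
  [5/18, 1/18]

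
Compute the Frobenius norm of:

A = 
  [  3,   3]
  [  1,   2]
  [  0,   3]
||A||_F = 5.657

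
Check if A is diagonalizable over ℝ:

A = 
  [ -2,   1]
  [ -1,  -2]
No

tr(A) = -4, det(A) = 5
Characteristic polynomial: λ² - tr(A)λ + det(A) = λ² + 4λ + 5
λ² + 4λ + 5 = 0  ⇒  λ = (-4 ± √((4)² - 4·(5)))/2 = (-4 ± √(-4))/2
  = -2 + i,  -2 - i
Eigenvalues: -2 + i, -2 - i  (≈ -2 + 1i, -2 - 1i)
Has complex eigenvalues (not diagonalizable over ℝ).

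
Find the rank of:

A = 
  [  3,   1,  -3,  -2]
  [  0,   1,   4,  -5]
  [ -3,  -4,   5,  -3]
rank(A) = 3

Row reduce:
R3 → R3 + (1)·R1
R3 → R3 + (3)·R2
REF = 
  [  3,   1,  -3,  -2]
  [  0,   1,   4,  -5]
  [  0,   0,  14, -20]
Pivot columns: 1, 2, 3 → 3 pivots.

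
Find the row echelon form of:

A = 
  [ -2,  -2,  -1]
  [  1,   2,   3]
Row operations:
R2 → R2 + (1/2)·R1

Resulting echelon form:
REF = 
  [ -2,  -2,  -1]
  [  0,   1, 5/2]

Rank = 2 (number of non-zero pivot rows).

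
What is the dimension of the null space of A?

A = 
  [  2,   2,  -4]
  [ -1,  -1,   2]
nullity(A) = 2

Row reduce:
R2 → R2 + (1/2)·R1
REF = 
  [  2,   2,  -4]
  [  0,   0,   0]
Pivot columns: 1 → 1 pivot.
rank(A) = 1, so nullity(A) = 3 - 1 = 2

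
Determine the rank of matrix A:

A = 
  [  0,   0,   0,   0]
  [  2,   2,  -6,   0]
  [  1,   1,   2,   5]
rank(A) = 2

Row reduce:
Swap R1 ↔ R2
R3 → R3 - (1/2)·R1
Swap R2 ↔ R3
REF = 
  [  2,   2,  -6,   0]
  [  0,   0,   5,   5]
  [  0,   0,   0,   0]
Pivot columns: 1, 3 → 2 pivots.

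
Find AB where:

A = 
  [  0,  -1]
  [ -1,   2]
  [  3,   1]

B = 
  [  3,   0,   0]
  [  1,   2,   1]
AB = 
  [ -1,  -2,  -1]
  [ -1,   4,   2]
  [ 10,   2,   1]

A is 3×2 and B is 2×3, so AB is 3×3. Each entry is (row of A)·(column of B):
AB[1,1] = (0)(3) + (-1)(1) = -1
AB[1,2] = (0)(0) + (-1)(2) = -2
AB[1,3] = (0)(0) + (-1)(1) = -1
AB[2,1] = (-1)(3) + (2)(1) = -1
AB[2,2] = (-1)(0) + (2)(2) = 4
AB[2,3] = (-1)(0) + (2)(1) = 2
AB[3,1] = (3)(3) + (1)(1) = 10
AB[3,2] = (3)(0) + (1)(2) = 2
AB[3,3] = (3)(0) + (1)(1) = 1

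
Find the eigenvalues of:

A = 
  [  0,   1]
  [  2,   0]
tr(A) = 0, det(A) = -2
Characteristic polynomial: λ² - tr(A)λ + det(A) = λ² - 2
λ² - 2 = 0  ⇒  λ = (0 ± √((0)² - 4·(-2)))/2 = (0 ± √(8))/2
  = √2,  -√2

λ = √2, -√2  (≈ 1.414, -1.414)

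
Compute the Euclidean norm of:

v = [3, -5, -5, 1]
7.746

||v||₂ = √((3)² + (-5)² + (-5)² + (1)²) = √60 = 7.746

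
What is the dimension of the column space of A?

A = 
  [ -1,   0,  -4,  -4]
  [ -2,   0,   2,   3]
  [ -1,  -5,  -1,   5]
dim(Col(A)) = 3

Row reduce:
R2 → R2 - (2)·R1
R3 → R3 - (1)·R1
Swap R2 ↔ R3
REF = 
  [ -1,   0,  -4,  -4]
  [  0,  -5,   3,   9]
  [  0,   0,  10,  11]
Pivot columns: 1, 2, 3 → 3 pivots.
dim(Col(A)) = number of pivot columns = 3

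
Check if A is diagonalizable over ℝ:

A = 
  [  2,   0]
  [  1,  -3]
Yes

tr(A) = -1, det(A) = -6
Characteristic polynomial: λ² - tr(A)λ + det(A) = λ² + λ - 6
λ² + λ - 6 = (λ + 3)(λ - 2)
Eigenvalues: 2, -3
λ=-3: alg. mult. = 1, geom. mult. = 2 - rank(A - (-3)I) = 2 - 1 = 1
λ=2: alg. mult. = 1, geom. mult. = 2 - rank(A - (2)I) = 2 - 1 = 1
Sum of geometric multiplicities equals n, so A has n independent eigenvectors.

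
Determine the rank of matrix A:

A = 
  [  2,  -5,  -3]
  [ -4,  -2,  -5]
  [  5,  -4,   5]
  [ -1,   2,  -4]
rank(A) = 3

Row reduce:
R2 → R2 + (2)·R1
R3 → R3 - (5/2)·R1
R4 → R4 + (1/2)·R1
R3 → R3 + (17/24)·R2
R4 → R4 - (1/24)·R2
R4 → R4 + (121/113)·R3
REF = 
  [     2,     -5,     -3]
  [     0,    -12,    -11]
  [     0,      0, 113/24]
  [     0,      0,      0]
Pivot columns: 1, 2, 3 → 3 pivots.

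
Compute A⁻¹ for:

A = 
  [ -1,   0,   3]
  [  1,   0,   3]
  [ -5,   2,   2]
det(A) = (-1)·((0)(2) - (3)(2)) - (0)·((1)(2) - (3)(-5)) + (3)·((1)(2) - (0)(-5))
  = (-1)(-6) - (0)(17) + (3)(2)
  = 12
det(A) = 12 ≠ 0, so A is invertible.

Cofactors Cᵢⱼ = (-1)ⁱ⁺ʲ·Mᵢⱼ:
C = 
  [ -6, -17,   2]
  [  6,  13,   2]
  [  0,   6,   0]

adj(A) = Cᵀ:
adj(A) = 
  [ -6,   6,   0]
  [-17,  13,   6]
  [  2,   2,   0]

A⁻¹ = (1/12) · adj(A):
A⁻¹ = 
  [  -1/2,    1/2,      0]
  [-17/12,  13/12,    1/2]
  [   1/6,    1/6,      0]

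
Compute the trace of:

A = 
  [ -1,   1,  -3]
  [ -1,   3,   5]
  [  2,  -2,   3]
5

tr(A) = -1 + 3 + 3 = 5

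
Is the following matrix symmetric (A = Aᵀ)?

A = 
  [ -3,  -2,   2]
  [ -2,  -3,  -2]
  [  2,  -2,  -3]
Yes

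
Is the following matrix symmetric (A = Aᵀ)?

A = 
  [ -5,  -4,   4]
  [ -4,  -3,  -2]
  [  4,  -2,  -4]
Yes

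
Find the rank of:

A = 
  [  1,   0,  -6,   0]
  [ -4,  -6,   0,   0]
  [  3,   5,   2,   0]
rank(A) = 2

Row reduce:
R2 → R2 + (4)·R1
R3 → R3 - (3)·R1
R3 → R3 + (5/6)·R2
REF = 
  [  1,   0,  -6,   0]
  [  0,  -6, -24,   0]
  [  0,   0,   0,   0]
Pivot columns: 1, 2 → 2 pivots.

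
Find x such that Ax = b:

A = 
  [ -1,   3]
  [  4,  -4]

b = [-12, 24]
x = [3, -3]

Row reduce the augmented matrix [A|b]:
R2 → R2 + (4)·R1
REF = 
  [ -1,   3, -12]
  [  0,   8, -24]

Back-substitution:
x₂ = (-24) / 8 = -3
x₁ = (-12 - (3)(-3)) / (-1) = 3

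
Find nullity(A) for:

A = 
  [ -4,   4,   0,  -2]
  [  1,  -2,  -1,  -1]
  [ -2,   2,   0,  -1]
nullity(A) = 2

Row reduce:
R2 → R2 + (1/4)·R1
R3 → R3 - (1/2)·R1
REF = 
  [  -4,    4,    0,   -2]
  [   0,   -1,   -1, -3/2]
  [   0,    0,    0,    0]
Pivot columns: 1, 2 → 2 pivots.
rank(A) = 2, so nullity(A) = 4 - 2 = 2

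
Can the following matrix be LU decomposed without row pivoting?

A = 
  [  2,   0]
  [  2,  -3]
Yes.
A[1,1] = 2 ≠ 0, so Gaussian elimination proceeds without a row swap: multiplier ℓ₂₁ = (2)/(2) = 1, and U[2,2] = -3 - (1)(0) = -3.
L = 
  [  1,   0]
  [  1,   1]
U = 
  [  2,   0]
  [  0,  -3]
Check row 2 of LU: [(1)(2), (1)(0) + (-3)] = [2, -3] = row 2 of A ✓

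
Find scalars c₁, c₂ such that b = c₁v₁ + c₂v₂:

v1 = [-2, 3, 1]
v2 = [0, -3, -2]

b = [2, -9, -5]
c1 = -1, c2 = 2

b = -1·v1 + 2·v2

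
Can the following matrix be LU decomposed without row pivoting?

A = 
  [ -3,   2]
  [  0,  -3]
Yes.
A[1,1] = -3 ≠ 0, so Gaussian elimination proceeds without a row swap: multiplier ℓ₂₁ = (0)/(-3) = 0, and U[2,2] = -3 - (0)(2) = -3.
L = 
  [  1,   0]
  [  0,   1]
U = 
  [ -3,   2]
  [  0,  -3]
Check row 2 of LU: [(0)(-3), (0)(2) + (-3)] = [0, -3] = row 2 of A ✓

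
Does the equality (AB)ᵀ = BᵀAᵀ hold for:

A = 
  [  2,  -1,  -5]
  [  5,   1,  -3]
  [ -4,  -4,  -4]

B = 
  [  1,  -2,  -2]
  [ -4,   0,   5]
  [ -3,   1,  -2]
Yes

(AB)ᵀ = 
  [ 21,  10,  24]
  [ -9, -13,   4]
  [  1,   1,  -4]

BᵀAᵀ = 
  [ 21,  10,  24]
  [ -9, -13,   4]
  [  1,   1,  -4]

Both sides are equal — this is the standard identity (AB)ᵀ = BᵀAᵀ, which holds for all A, B.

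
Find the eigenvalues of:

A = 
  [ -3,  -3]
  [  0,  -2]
λ = -2, -3

tr(A) = -5, det(A) = 6
Characteristic polynomial: λ² - tr(A)λ + det(A) = λ² + 5λ + 6
λ² + 5λ + 6 = (λ + 3)(λ + 2)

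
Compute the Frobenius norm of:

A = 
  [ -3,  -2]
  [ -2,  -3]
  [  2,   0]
||A||_F = 5.477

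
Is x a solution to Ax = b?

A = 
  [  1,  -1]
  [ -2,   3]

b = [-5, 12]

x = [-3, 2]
Yes

Ax = [-5, 12] = b ✓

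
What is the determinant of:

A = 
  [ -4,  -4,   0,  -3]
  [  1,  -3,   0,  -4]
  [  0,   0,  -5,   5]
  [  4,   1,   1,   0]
-125

Cofactor expansion along row 1: det(A) = a₁₁M₁₁ - a₁₂M₁₂ + a₁₃M₁₃ - a₁₄M₁₄

M₁₁ = det[[-3, 0, -4]; [0, -5, 5]; [1, 1, 0]]
  = (-3)·((-5)(0) - (5)(1)) - (0)·((0)(0) - (5)(1)) + (-4)·((0)(1) - (-5)(1))
  = (-3)(-5) - (0)(-5) + (-4)(5)
  = -5
M₁₂ = det[[1, 0, -4]; [0, -5, 5]; [4, 1, 0]]
  = (1)·((-5)(0) - (5)(1)) - (0)·((0)(0) - (5)(4)) + (-4)·((0)(1) - (-5)(4))
  = (1)(-5) - (0)(-20) + (-4)(20)
  = -85
M₁₃ = det[[1, -3, -4]; [0, 0, 5]; [4, 1, 0]]
  = (1)·((0)(0) - (5)(1)) - (-3)·((0)(0) - (5)(4)) + (-4)·((0)(1) - (0)(4))
  = (1)(-5) - (-3)(-20) + (-4)(0)
  = -65
M₁₄ = det[[1, -3, 0]; [0, 0, -5]; [4, 1, 1]]
  = (1)·((0)(1) - (-5)(1)) - (-3)·((0)(1) - (-5)(4)) + (0)·((0)(1) - (0)(4))
  = (1)(5) - (-3)(20) + (0)(0)
  = 65

det(A) = (-4)(-5) - (-4)(-85) + (0)(-65) - (-3)(65) = -125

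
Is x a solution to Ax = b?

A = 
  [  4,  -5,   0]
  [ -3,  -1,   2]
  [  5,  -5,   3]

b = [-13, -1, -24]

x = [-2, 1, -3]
Yes

Ax = [-13, -1, -24] = b ✓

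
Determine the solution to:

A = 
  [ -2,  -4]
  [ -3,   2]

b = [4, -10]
x = [2, -2]

Row reduce the augmented matrix [A|b]:
R2 → R2 - (3/2)·R1
REF = 
  [ -2,  -4,   4]
  [  0,   8, -16]

Back-substitution:
x₂ = (-16) / 8 = -2
x₁ = (4 - (-4)(-2)) / (-2) = 2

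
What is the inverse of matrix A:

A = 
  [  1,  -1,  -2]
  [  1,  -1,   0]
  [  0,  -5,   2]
det(A) = (1)·((-1)(2) - (0)(-5)) - (-1)·((1)(2) - (0)(0)) + (-2)·((1)(-5) - (-1)(0))
  = (1)(-2) - (-1)(2) + (-2)(-5)
  = 10
det(A) = 10 ≠ 0, so A is invertible.

Cofactors Cᵢⱼ = (-1)ⁱ⁺ʲ·Mᵢⱼ:
C = 
  [ -2,  -2,  -5]
  [ 12,   2,   5]
  [ -2,  -2,   0]

adj(A) = Cᵀ:
adj(A) = 
  [ -2,  12,  -2]
  [ -2,   2,  -2]
  [ -5,   5,   0]

A⁻¹ = (1/10) · adj(A):
A⁻¹ = 
  [-1/5,  6/5, -1/5]
  [-1/5,  1/5, -1/5]
  [-1/2,  1/2,    0]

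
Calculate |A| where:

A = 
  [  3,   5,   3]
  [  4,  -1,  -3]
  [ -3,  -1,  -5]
130

Cofactor expansion along row 1:
det(A) = (3)·((-1)(-5) - (-3)(-1)) - (5)·((4)(-5) - (-3)(-3)) + (3)·((4)(-1) - (-1)(-3))
  = (3)(2) - (5)(-29) + (3)(-7)
  = 130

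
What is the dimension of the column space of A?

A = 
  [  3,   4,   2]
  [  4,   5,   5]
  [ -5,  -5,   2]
dim(Col(A)) = 3

Row reduce:
R2 → R2 - (4/3)·R1
R3 → R3 + (5/3)·R1
R3 → R3 + (5)·R2
REF = 
  [   3,    4,    2]
  [   0, -1/3,  7/3]
  [   0,    0,   17]
Pivot columns: 1, 2, 3 → 3 pivots.
dim(Col(A)) = number of pivot columns = 3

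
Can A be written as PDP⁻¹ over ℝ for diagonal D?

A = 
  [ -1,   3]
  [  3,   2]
Yes

tr(A) = 1, det(A) = -11
Characteristic polynomial: λ² - tr(A)λ + det(A) = λ² - λ - 11
λ² - λ - 11 = 0  ⇒  λ = (1 ± √((-1)² - 4·(-11)))/2 = (1 ± √(45))/2
  = (1 + 3√5)/2,  (1 - 3√5)/2
Eigenvalues: (1 + 3√5)/2, (1 - 3√5)/2  (≈ 3.854, -2.854)
The two irrational eigenvalues are distinct (simple), so each has alg. mult. = geom. mult. = 1.
Sum of geometric multiplicities equals n, so A has n independent eigenvectors.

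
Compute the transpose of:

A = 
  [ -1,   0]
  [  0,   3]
Aᵀ = 
  [ -1,   0]
  [  0,   3]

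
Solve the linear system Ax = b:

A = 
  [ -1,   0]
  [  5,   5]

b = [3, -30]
Row reduce the augmented matrix [A|b]:
R2 → R2 + (5)·R1
REF = 
  [ -1,   0,   3]
  [  0,   5, -15]

Back-substitution:
x₂ = (-15) / 5 = -3
x₁ = (3 - (0)(-3)) / (-1) = -3

x = [-3, -3]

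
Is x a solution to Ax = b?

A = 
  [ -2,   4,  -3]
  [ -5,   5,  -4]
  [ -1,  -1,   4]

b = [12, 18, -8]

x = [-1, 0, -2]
No

Ax = [8, 13, -7] ≠ b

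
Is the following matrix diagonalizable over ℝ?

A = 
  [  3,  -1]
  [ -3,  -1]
Yes

tr(A) = 2, det(A) = -6
Characteristic polynomial: λ² - tr(A)λ + det(A) = λ² - 2λ - 6
λ² - 2λ - 6 = 0  ⇒  λ = (2 ± √((-2)² - 4·(-6)))/2 = (2 ± √(28))/2
  = 1 + √7,  1 - √7
Eigenvalues: 1 + √7, 1 - √7  (≈ 3.646, -1.646)
The two irrational eigenvalues are distinct (simple), so each has alg. mult. = geom. mult. = 1.
Sum of geometric multiplicities equals n, so A has n independent eigenvectors.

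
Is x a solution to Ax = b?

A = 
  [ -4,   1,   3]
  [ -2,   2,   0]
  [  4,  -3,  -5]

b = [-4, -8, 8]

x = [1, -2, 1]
No

Ax = [-3, -6, 5] ≠ b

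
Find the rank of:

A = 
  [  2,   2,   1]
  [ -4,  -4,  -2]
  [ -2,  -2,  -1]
Row reduce:
R2 → R2 + (2)·R1
R3 → R3 + (1)·R1
REF = 
  [  2,   2,   1]
  [  0,   0,   0]
  [  0,   0,   0]
Pivot columns: 1 → 1 pivot.

rank(A) = 1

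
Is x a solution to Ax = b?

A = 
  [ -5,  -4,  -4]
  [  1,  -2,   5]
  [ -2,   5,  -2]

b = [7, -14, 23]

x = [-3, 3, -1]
Yes

Ax = [7, -14, 23] = b ✓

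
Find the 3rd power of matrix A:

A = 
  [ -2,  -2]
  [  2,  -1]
A² = A·A:
A²[1,1] = (-2)(-2) + (-2)(2) = 0
A²[1,2] = (-2)(-2) + (-2)(-1) = 6
A²[2,1] = (2)(-2) + (-1)(2) = -6
A²[2,2] = (2)(-2) + (-1)(-1) = -3
A² = 
  [  0,   6]
  [ -6,  -3]

A^3 = A^2·A:
A^3[1,1] = (0)(-2) + (6)(2) = 12
A^3[1,2] = (0)(-2) + (6)(-1) = -6
A^3[2,1] = (-6)(-2) + (-3)(2) = 6
A^3[2,2] = (-6)(-2) + (-3)(-1) = 15
A^3 = 
  [ 12,  -6]
  [  6,  15]

Therefore
A^3 = 
  [ 12,  -6]
  [  6,  15]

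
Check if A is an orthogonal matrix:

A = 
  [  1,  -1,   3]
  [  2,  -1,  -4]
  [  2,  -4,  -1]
No

AᵀA = 
  [  9, -11,  -7]
  [-11,  18,   5]
  [ -7,   5,  26]
≠ I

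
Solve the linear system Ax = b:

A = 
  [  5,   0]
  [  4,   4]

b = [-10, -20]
x = [-2, -3]

Row reduce the augmented matrix [A|b]:
R2 → R2 - (4/5)·R1
REF = 
  [  5,   0, -10]
  [  0,   4, -12]

Back-substitution:
x₂ = (-12) / 4 = -3
x₁ = (-10 - (0)(-3)) / 5 = -2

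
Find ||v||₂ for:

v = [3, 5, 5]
7.681

||v||₂ = √((3)² + (5)² + (5)²) = √59 = 7.681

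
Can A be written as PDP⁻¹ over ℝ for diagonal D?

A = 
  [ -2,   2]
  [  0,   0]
Yes

tr(A) = -2, det(A) = 0
Characteristic polynomial: λ² - tr(A)λ + det(A) = λ² + 2λ
λ² + 2λ = λ(λ + 2)
Eigenvalues: 0, -2
λ=-2: alg. mult. = 1, geom. mult. = 2 - rank(A - (-2)I) = 2 - 1 = 1
λ=0: alg. mult. = 1, geom. mult. = 2 - rank(A - (0)I) = 2 - 1 = 1
Sum of geometric multiplicities equals n, so A has n independent eigenvectors.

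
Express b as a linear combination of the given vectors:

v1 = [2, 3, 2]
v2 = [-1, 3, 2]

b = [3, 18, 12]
c1 = 3, c2 = 3

b = 3·v1 + 3·v2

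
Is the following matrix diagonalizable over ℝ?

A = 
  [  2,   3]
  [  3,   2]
Yes

tr(A) = 4, det(A) = -5
Characteristic polynomial: λ² - tr(A)λ + det(A) = λ² - 4λ - 5
λ² - 4λ - 5 = (λ + 1)(λ - 5)
Eigenvalues: 5, -1
λ=-1: alg. mult. = 1, geom. mult. = 2 - rank(A - (-1)I) = 2 - 1 = 1
λ=5: alg. mult. = 1, geom. mult. = 2 - rank(A - (5)I) = 2 - 1 = 1
Sum of geometric multiplicities equals n, so A has n independent eigenvectors.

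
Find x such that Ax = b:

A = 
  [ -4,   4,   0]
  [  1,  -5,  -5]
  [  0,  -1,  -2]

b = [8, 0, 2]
x = [0, 2, -2]

Row reduce the augmented matrix [A|b]:
R2 → R2 + (1/4)·R1
R3 → R3 - (1/4)·R2
REF = 
  [  -4,    4,    0,    8]
  [   0,   -4,   -5,    2]
  [   0,    0, -3/4,  3/2]

Back-substitution:
x₃ = (3/2) / (-3/4) = -2
x₂ = (2 - (-5)(-2)) / (-4) = 2
x₁ = (8 - (4)(2) - (0)(-2)) / (-4) = 0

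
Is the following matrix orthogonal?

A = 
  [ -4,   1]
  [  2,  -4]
No

AᵀA = 
  [ 20, -12]
  [-12,  17]
≠ I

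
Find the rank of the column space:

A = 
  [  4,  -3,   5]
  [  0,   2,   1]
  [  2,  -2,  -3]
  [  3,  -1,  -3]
Row reduce:
R3 → R3 - (1/2)·R1
R4 → R4 - (3/4)·R1
R3 → R3 + (1/4)·R2
R4 → R4 - (5/8)·R2
R4 → R4 - (59/42)·R3
REF = 
  [    4,    -3,     5]
  [    0,     2,     1]
  [    0,     0, -21/4]
  [    0,     0,     0]
Pivot columns: 1, 2, 3 → 3 pivots.
dim(Col(A)) = number of pivot columns = 3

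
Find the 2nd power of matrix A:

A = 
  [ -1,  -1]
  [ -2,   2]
A² = A·A:
A²[1,1] = (-1)(-1) + (-1)(-2) = 3
A²[1,2] = (-1)(-1) + (-1)(2) = -1
A²[2,1] = (-2)(-1) + (2)(-2) = -2
A²[2,2] = (-2)(-1) + (2)(2) = 6
A² = 
  [  3,  -1]
  [ -2,   6]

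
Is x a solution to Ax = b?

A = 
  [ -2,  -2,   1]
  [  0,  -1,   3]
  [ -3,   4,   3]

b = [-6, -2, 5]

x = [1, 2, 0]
Yes

Ax = [-6, -2, 5] = b ✓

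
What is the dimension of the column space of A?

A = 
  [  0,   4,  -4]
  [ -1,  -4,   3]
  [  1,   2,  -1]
Row reduce:
Swap R1 ↔ R2
R3 → R3 + (1)·R1
R3 → R3 + (1/2)·R2
REF = 
  [ -1,  -4,   3]
  [  0,   4,  -4]
  [  0,   0,   0]
Pivot columns: 1, 2 → 2 pivots.
dim(Col(A)) = number of pivot columns = 2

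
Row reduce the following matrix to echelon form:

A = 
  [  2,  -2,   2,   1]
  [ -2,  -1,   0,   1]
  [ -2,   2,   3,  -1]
Row operations:
R2 → R2 + (1)·R1
R3 → R3 + (1)·R1

Resulting echelon form:
REF = 
  [  2,  -2,   2,   1]
  [  0,  -3,   2,   2]
  [  0,   0,   5,   0]

Rank = 3 (number of non-zero pivot rows).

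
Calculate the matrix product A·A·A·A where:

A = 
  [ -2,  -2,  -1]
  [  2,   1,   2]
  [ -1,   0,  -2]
A² = A·A:
A²[1,1] = (-2)(-2) + (-2)(2) + (-1)(-1) = 1
A²[1,2] = (-2)(-2) + (-2)(1) + (-1)(0) = 2
A²[1,3] = (-2)(-1) + (-2)(2) + (-1)(-2) = 0
A²[2,1] = (2)(-2) + (1)(2) + (2)(-1) = -4
A²[2,2] = (2)(-2) + (1)(1) + (2)(0) = -3
A²[2,3] = (2)(-1) + (1)(2) + (2)(-2) = -4
A²[3,1] = (-1)(-2) + (0)(2) + (-2)(-1) = 4
A²[3,2] = (-1)(-2) + (0)(1) + (-2)(0) = 2
A²[3,3] = (-1)(-1) + (0)(2) + (-2)(-2) = 5
A² = 
  [  1,   2,   0]
  [ -4,  -3,  -4]
  [  4,   2,   5]

A^3 = A^2·A:
A^3[1,1] = (1)(-2) + (2)(2) + (0)(-1) = 2
A^3[1,2] = (1)(-2) + (2)(1) + (0)(0) = 0
A^3[1,3] = (1)(-1) + (2)(2) + (0)(-2) = 3
A^3[2,1] = (-4)(-2) + (-3)(2) + (-4)(-1) = 6
A^3[2,2] = (-4)(-2) + (-3)(1) + (-4)(0) = 5
A^3[2,3] = (-4)(-1) + (-3)(2) + (-4)(-2) = 6
A^3[3,1] = (4)(-2) + (2)(2) + (5)(-1) = -9
A^3[3,2] = (4)(-2) + (2)(1) + (5)(0) = -6
A^3[3,3] = (4)(-1) + (2)(2) + (5)(-2) = -10
A^3 = 
  [  2,   0,   3]
  [  6,   5,   6]
  [ -9,  -6, -10]

A^4 = A^3·A:
A^4[1,1] = (2)(-2) + (0)(2) + (3)(-1) = -7
A^4[1,2] = (2)(-2) + (0)(1) + (3)(0) = -4
A^4[1,3] = (2)(-1) + (0)(2) + (3)(-2) = -8
A^4[2,1] = (6)(-2) + (5)(2) + (6)(-1) = -8
A^4[2,2] = (6)(-2) + (5)(1) + (6)(0) = -7
A^4[2,3] = (6)(-1) + (5)(2) + (6)(-2) = -8
A^4[3,1] = (-9)(-2) + (-6)(2) + (-10)(-1) = 16
A^4[3,2] = (-9)(-2) + (-6)(1) + (-10)(0) = 12
A^4[3,3] = (-9)(-1) + (-6)(2) + (-10)(-2) = 17
A^4 = 
  [ -7,  -4,  -8]
  [ -8,  -7,  -8]
  [ 16,  12,  17]

Therefore
A^4 = 
  [ -7,  -4,  -8]
  [ -8,  -7,  -8]
  [ 16,  12,  17]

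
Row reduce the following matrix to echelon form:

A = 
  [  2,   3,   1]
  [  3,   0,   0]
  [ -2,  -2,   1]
Row operations:
R2 → R2 - (3/2)·R1
R3 → R3 + (1)·R1
R3 → R3 + (2/9)·R2

Resulting echelon form:
REF = 
  [   2,    3,    1]
  [   0, -9/2, -3/2]
  [   0,    0,  5/3]

Rank = 3 (number of non-zero pivot rows).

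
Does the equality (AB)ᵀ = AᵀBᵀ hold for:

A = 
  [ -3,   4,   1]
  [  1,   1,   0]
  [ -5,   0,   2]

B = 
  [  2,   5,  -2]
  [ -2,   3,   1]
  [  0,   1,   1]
No

(AB)ᵀ = 
  [-14,   0, -10]
  [ -2,   8, -23]
  [ 11,  -1,  12]

AᵀBᵀ = 
  [  9,   4,  -4]
  [ 13,  -5,   1]
  [ -2,   0,   2]

The two matrices differ, so (AB)ᵀ ≠ AᵀBᵀ in general. The correct identity is (AB)ᵀ = BᵀAᵀ.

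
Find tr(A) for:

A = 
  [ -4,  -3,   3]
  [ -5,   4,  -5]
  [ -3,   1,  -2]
-2

tr(A) = -4 + 4 + -2 = -2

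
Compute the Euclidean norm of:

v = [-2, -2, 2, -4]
5.292

||v||₂ = √((-2)² + (-2)² + (2)² + (-4)²) = √28 = 5.292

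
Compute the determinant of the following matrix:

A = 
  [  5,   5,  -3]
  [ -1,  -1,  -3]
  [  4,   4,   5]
0

Cofactor expansion along row 1:
det(A) = (5)·((-1)(5) - (-3)(4)) - (5)·((-1)(5) - (-3)(4)) + (-3)·((-1)(4) - (-1)(4))
  = (5)(7) - (5)(7) + (-3)(0)
  = 0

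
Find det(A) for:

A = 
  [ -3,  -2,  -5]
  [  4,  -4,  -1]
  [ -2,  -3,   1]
125

Cofactor expansion along row 1:
det(A) = (-3)·((-4)(1) - (-1)(-3)) - (-2)·((4)(1) - (-1)(-2)) + (-5)·((4)(-3) - (-4)(-2))
  = (-3)(-7) - (-2)(2) + (-5)(-20)
  = 125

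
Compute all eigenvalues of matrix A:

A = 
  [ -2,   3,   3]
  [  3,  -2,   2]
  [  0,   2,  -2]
Characteristic polynomial: det(λI - A) = λ³ + 6λ² - λ - 36
Testing integer divisors of the constant term: p(-4) = 0, so (λ + 4) is a factor:
p(λ) = (λ + 4)(λ² + 2λ - 9)
λ² + 2λ - 9 = 0  ⇒  λ = (-2 ± √((2)² - 4·(-9)))/2 = (-2 ± √(40))/2
  = -1 + √10,  -1 - √10

λ = -4, -1 + √10, -1 - √10  (≈ -4, 2.162, -4.162)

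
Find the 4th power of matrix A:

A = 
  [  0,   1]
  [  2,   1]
A² = A·A:
A²[1,1] = (0)(0) + (1)(2) = 2
A²[1,2] = (0)(1) + (1)(1) = 1
A²[2,1] = (2)(0) + (1)(2) = 2
A²[2,2] = (2)(1) + (1)(1) = 3
A² = 
  [  2,   1]
  [  2,   3]

A^3 = A^2·A:
A^3[1,1] = (2)(0) + (1)(2) = 2
A^3[1,2] = (2)(1) + (1)(1) = 3
A^3[2,1] = (2)(0) + (3)(2) = 6
A^3[2,2] = (2)(1) + (3)(1) = 5
A^3 = 
  [  2,   3]
  [  6,   5]

A^4 = A^3·A:
A^4[1,1] = (2)(0) + (3)(2) = 6
A^4[1,2] = (2)(1) + (3)(1) = 5
A^4[2,1] = (6)(0) + (5)(2) = 10
A^4[2,2] = (6)(1) + (5)(1) = 11
A^4 = 
  [  6,   5]
  [ 10,  11]

Therefore
A^4 = 
  [  6,   5]
  [ 10,  11]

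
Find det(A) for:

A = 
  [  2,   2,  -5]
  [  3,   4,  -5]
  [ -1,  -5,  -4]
Cofactor expansion along row 1:
det(A) = (2)·((4)(-4) - (-5)(-5)) - (2)·((3)(-4) - (-5)(-1)) + (-5)·((3)(-5) - (4)(-1))
  = (2)(-41) - (2)(-17) + (-5)(-11)
  = 7

det(A) = 7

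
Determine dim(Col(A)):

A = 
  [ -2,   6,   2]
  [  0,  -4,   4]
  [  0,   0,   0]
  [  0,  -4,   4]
dim(Col(A)) = 2

Row reduce:
R4 → R4 - (1)·R2
REF = 
  [ -2,   6,   2]
  [  0,  -4,   4]
  [  0,   0,   0]
  [  0,   0,   0]
Pivot columns: 1, 2 → 2 pivots.
dim(Col(A)) = number of pivot columns = 2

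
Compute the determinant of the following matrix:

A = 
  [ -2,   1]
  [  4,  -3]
2

For a 2×2 matrix, det = ad - bc = (-2)(-3) - (1)(4) = 2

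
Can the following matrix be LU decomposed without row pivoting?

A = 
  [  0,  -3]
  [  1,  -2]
No.
A[1,1] = 0 but A[2,1] = 1 ≠ 0. Any LU with L unit lower triangular has (LU)[1,1] = U[1,1] and (LU)[2,1] = L[2,1]·U[1,1]; matching A forces U[1,1] = 0, which then forces (LU)[2,1] = 0 ≠ 1. A row swap (pivoting) is required.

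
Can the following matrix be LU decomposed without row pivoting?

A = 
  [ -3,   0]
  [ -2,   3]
Yes.
A[1,1] = -3 ≠ 0, so Gaussian elimination proceeds without a row swap: multiplier ℓ₂₁ = (-2)/(-3) = 2/3, and U[2,2] = 3 - (2/3)(0) = 3.
L = 
  [  1,   0]
  [2/3,   1]
U = 
  [ -3,   0]
  [  0,   3]
Check row 2 of LU: [(2/3)(-3), (2/3)(0) + 3] = [-2, 3] = row 2 of A ✓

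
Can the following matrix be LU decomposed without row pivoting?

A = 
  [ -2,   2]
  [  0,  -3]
Yes.
A[1,1] = -2 ≠ 0, so Gaussian elimination proceeds without a row swap: multiplier ℓ₂₁ = (0)/(-2) = 0, and U[2,2] = -3 - (0)(2) = -3.
L = 
  [  1,   0]
  [  0,   1]
U = 
  [ -2,   2]
  [  0,  -3]
Check row 2 of LU: [(0)(-2), (0)(2) + (-3)] = [0, -3] = row 2 of A ✓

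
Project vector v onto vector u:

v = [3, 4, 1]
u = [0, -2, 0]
v·u = (3)(0) + (4)(-2) + (1)(0) = -8
u·u = (0)² + (-2)² + (0)² = 4
proj_u(v) = (v·u / u·u) × u = (-8/4) × u = (-2) × u

proj_u(v) = [0, 4, 0]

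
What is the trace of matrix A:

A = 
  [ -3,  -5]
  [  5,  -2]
-5

tr(A) = -3 + -2 = -5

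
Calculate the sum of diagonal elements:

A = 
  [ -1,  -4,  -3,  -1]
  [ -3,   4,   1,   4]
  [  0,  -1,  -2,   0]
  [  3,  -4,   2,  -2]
-1

tr(A) = -1 + 4 + -2 + -2 = -1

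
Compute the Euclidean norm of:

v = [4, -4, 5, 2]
7.81

||v||₂ = √((4)² + (-4)² + (5)² + (2)²) = √61 = 7.81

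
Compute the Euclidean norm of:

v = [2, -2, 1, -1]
3.162

||v||₂ = √((2)² + (-2)² + (1)² + (-1)²) = √10 = 3.162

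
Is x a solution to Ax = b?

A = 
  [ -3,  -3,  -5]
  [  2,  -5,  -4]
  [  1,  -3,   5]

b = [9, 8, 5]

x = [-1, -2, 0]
Yes

Ax = [9, 8, 5] = b ✓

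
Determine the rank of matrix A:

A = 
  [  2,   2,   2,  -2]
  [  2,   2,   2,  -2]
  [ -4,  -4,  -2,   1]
rank(A) = 2

Row reduce:
R2 → R2 - (1)·R1
R3 → R3 + (2)·R1
Swap R2 ↔ R3
REF = 
  [  2,   2,   2,  -2]
  [  0,   0,   2,  -3]
  [  0,   0,   0,   0]
Pivot columns: 1, 3 → 2 pivots.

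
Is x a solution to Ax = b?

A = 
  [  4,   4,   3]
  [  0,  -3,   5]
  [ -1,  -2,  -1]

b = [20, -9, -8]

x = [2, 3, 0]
Yes

Ax = [20, -9, -8] = b ✓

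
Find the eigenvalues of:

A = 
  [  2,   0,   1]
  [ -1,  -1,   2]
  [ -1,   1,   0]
Characteristic polynomial: det(λI - A) = λ³ - λ² - 3λ + 6
Testing integer divisors of the constant term: p(-2) = 0, so (λ + 2) is a factor:
p(λ) = (λ + 2)(λ² - 3λ + 3)
λ² - 3λ + 3 = 0  ⇒  λ = (3 ± √((-3)² - 4·(3)))/2 = (3 ± √(-3))/2
  = (3 + i√3)/2,  (3 - i√3)/2

λ = -2, (3 + i√3)/2, (3 - i√3)/2  (≈ -2, 1.5 + 0.866i, 1.5 - 0.866i)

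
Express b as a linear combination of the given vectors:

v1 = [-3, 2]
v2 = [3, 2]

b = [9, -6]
c1 = -3, c2 = 0

b = -3·v1 + 0·v2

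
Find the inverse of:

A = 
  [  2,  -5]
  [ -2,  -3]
det(A) = (2)(-3) - (-5)(-2) = -16
For a 2×2 matrix, A⁻¹ = (1/det(A)) · [[d, -b], [-c, a]]
    = (-1/16) · [[-3, 5], [2, 2]]

A⁻¹ = 
  [ 3/16, -5/16]
  [ -1/8,  -1/8]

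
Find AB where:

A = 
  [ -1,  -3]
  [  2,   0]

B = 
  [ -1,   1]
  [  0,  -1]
AB = 
  [  1,   2]
  [ -2,   2]

A is 2×2 and B is 2×2, so AB is 2×2. Each entry is (row of A)·(column of B):
AB[1,1] = (-1)(-1) + (-3)(0) = 1
AB[1,2] = (-1)(1) + (-3)(-1) = 2
AB[2,1] = (2)(-1) + (0)(0) = -2
AB[2,2] = (2)(1) + (0)(-1) = 2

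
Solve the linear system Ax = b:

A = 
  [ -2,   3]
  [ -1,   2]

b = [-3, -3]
x = [-3, -3]

Row reduce the augmented matrix [A|b]:
R2 → R2 - (1/2)·R1
REF = 
  [  -2,    3,   -3]
  [   0,  1/2, -3/2]

Back-substitution:
x₂ = (-3/2) / (1/2) = -3
x₁ = (-3 - (3)(-3)) / (-2) = -3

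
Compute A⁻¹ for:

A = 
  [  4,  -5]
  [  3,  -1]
det(A) = (4)(-1) - (-5)(3) = 11
For a 2×2 matrix, A⁻¹ = (1/det(A)) · [[d, -b], [-c, a]]
    = (1/11) · [[-1, 5], [-3, 4]]

A⁻¹ = 
  [-1/11,  5/11]
  [-3/11,  4/11]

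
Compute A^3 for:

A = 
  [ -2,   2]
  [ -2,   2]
A² = A·A:
A²[1,1] = (-2)(-2) + (2)(-2) = 0
A²[1,2] = (-2)(2) + (2)(2) = 0
A²[2,1] = (-2)(-2) + (2)(-2) = 0
A²[2,2] = (-2)(2) + (2)(2) = 0
A² = 
  [  0,   0]
  [  0,   0]

A^3 = A^2·A:
A^3[1,1] = (0)(-2) + (0)(-2) = 0
A^3[1,2] = (0)(2) + (0)(2) = 0
A^3[2,1] = (0)(-2) + (0)(-2) = 0
A^3[2,2] = (0)(2) + (0)(2) = 0
A^3 = 
  [  0,   0]
  [  0,   0]

Therefore
A^3 = 
  [  0,   0]
  [  0,   0]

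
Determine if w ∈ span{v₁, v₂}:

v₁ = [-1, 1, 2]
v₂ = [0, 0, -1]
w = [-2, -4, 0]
No

Form the augmented matrix and row-reduce:
[v₁|v₂|w] = 
  [ -1,   0,  -2]
  [  1,   0,  -4]
  [  2,  -1,   0]
R2 → R2 + (1)·R1
R3 → R3 + (2)·R1
Swap R2 ↔ R3
REF = 
  [ -1,   0,  -2]
  [  0,  -1,  -4]
  [  0,   0,  -6]

Row 3 reads [0 0 | -6], i.e. 0 = -6, so the system is inconsistent and w ∉ span{v₁, v₂}.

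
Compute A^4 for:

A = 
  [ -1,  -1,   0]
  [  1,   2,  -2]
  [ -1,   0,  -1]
A^4 = 
  [  1,  -1,   4]
  [  5,   4,  -2]
  [  5,   2,   3]

A² = A·A:
A²[1,1] = (-1)(-1) + (-1)(1) + (0)(-1) = 0
A²[1,2] = (-1)(-1) + (-1)(2) + (0)(0) = -1
A²[1,3] = (-1)(0) + (-1)(-2) + (0)(-1) = 2
A²[2,1] = (1)(-1) + (2)(1) + (-2)(-1) = 3
A²[2,2] = (1)(-1) + (2)(2) + (-2)(0) = 3
A²[2,3] = (1)(0) + (2)(-2) + (-2)(-1) = -2
A²[3,1] = (-1)(-1) + (0)(1) + (-1)(-1) = 2
A²[3,2] = (-1)(-1) + (0)(2) + (-1)(0) = 1
A²[3,3] = (-1)(0) + (0)(-2) + (-1)(-1) = 1
A² = 
  [  0,  -1,   2]
  [  3,   3,  -2]
  [  2,   1,   1]

A^3 = A^2·A:
A^3[1,1] = (0)(-1) + (-1)(1) + (2)(-1) = -3
A^3[1,2] = (0)(-1) + (-1)(2) + (2)(0) = -2
A^3[1,3] = (0)(0) + (-1)(-2) + (2)(-1) = 0
A^3[2,1] = (3)(-1) + (3)(1) + (-2)(-1) = 2
A^3[2,2] = (3)(-1) + (3)(2) + (-2)(0) = 3
A^3[2,3] = (3)(0) + (3)(-2) + (-2)(-1) = -4
A^3[3,1] = (2)(-1) + (1)(1) + (1)(-1) = -2
A^3[3,2] = (2)(-1) + (1)(2) + (1)(0) = 0
A^3[3,3] = (2)(0) + (1)(-2) + (1)(-1) = -3
A^3 = 
  [ -3,  -2,   0]
  [  2,   3,  -4]
  [ -2,   0,  -3]

A^4 = A^3·A:
A^4[1,1] = (-3)(-1) + (-2)(1) + (0)(-1) = 1
A^4[1,2] = (-3)(-1) + (-2)(2) + (0)(0) = -1
A^4[1,3] = (-3)(0) + (-2)(-2) + (0)(-1) = 4
A^4[2,1] = (2)(-1) + (3)(1) + (-4)(-1) = 5
A^4[2,2] = (2)(-1) + (3)(2) + (-4)(0) = 4
A^4[2,3] = (2)(0) + (3)(-2) + (-4)(-1) = -2
A^4[3,1] = (-2)(-1) + (0)(1) + (-3)(-1) = 5
A^4[3,2] = (-2)(-1) + (0)(2) + (-3)(0) = 2
A^4[3,3] = (-2)(0) + (0)(-2) + (-3)(-1) = 3
A^4 = 
  [  1,  -1,   4]
  [  5,   4,  -2]
  [  5,   2,   3]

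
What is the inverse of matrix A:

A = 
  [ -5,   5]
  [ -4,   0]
det(A) = (-5)(0) - (5)(-4) = 20
For a 2×2 matrix, A⁻¹ = (1/det(A)) · [[d, -b], [-c, a]]
    = (1/20) · [[0, -5], [4, -5]]

A⁻¹ = 
  [   0, -1/4]
  [ 1/5, -1/4]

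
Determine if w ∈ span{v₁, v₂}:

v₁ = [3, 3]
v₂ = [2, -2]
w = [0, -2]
Yes

Form the augmented matrix and row-reduce:
[v₁|v₂|w] = 
  [  3,   2,   0]
  [  3,  -2,  -2]
R2 → R2 - (1)·R1
REF = 
  [  3,   2,   0]
  [  0,  -4,  -2]

No row of the form [0 0 | nonzero], so the system is consistent. Back-substitution gives c₁ = -1/3, c₂ = 1/2: w = (-1/3)·v₁ + (1/2)·v₂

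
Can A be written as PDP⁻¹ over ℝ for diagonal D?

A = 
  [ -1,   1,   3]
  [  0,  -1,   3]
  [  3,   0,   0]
No

Characteristic polynomial: det(λI - A) = λ³ + 2λ² - 8λ - 18
By the rational root theorem any rational root is an integer dividing 18; none of those is a root, so p(λ) has no rational roots and hence (being an irreducible cubic) no repeated roots.
Discriminant of the cubic: Δ = -684
Δ < 0 ⇒ one real eigenvalue and a complex-conjugate pair: λ ≈ 2.9, -2.45 + 0.4537i, -2.45 - 0.4537i
Has complex eigenvalues (not diagonalizable over ℝ).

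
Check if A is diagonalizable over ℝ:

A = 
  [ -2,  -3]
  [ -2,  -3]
Yes

tr(A) = -5, det(A) = 0
Characteristic polynomial: λ² - tr(A)λ + det(A) = λ² + 5λ
λ² + 5λ = λ(λ + 5)
Eigenvalues: 0, -5
λ=-5: alg. mult. = 1, geom. mult. = 2 - rank(A - (-5)I) = 2 - 1 = 1
λ=0: alg. mult. = 1, geom. mult. = 2 - rank(A - (0)I) = 2 - 1 = 1
Sum of geometric multiplicities equals n, so A has n independent eigenvectors.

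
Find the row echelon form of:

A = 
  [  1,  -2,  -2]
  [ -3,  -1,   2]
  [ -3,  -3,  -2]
Row operations:
R2 → R2 + (3)·R1
R3 → R3 + (3)·R1
R3 → R3 - (9/7)·R2

Resulting echelon form:
REF = 
  [    1,    -2,    -2]
  [    0,    -7,    -4]
  [    0,     0, -20/7]

Rank = 3 (number of non-zero pivot rows).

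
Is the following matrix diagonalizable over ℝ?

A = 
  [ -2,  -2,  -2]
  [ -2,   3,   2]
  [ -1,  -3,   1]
No

Characteristic polynomial: det(λI - A) = λ³ - 2λ² - 5λ + 36
By the rational root theorem any rational root is an integer dividing 36; none of those is a root, so p(λ) has no rational roots and hence (being an irreducible cubic) no repeated roots.
Discriminant of the cubic: Δ = -26760
Δ < 0 ⇒ one real eigenvalue and a complex-conjugate pair: λ ≈ -3.167, 2.584 + 2.166i, 2.584 - 2.166i
Has complex eigenvalues (not diagonalizable over ℝ).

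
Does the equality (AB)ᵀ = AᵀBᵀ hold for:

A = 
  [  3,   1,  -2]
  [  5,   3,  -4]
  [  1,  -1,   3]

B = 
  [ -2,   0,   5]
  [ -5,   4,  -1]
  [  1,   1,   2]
No

(AB)ᵀ = 
  [-13, -29,   6]
  [  2,   8,  -1]
  [ 10,  14,  12]

AᵀBᵀ = 
  [ -1,   4,  10]
  [ -7,   8,   2]
  [ 19,  -9,   0]

The two matrices differ, so (AB)ᵀ ≠ AᵀBᵀ in general. The correct identity is (AB)ᵀ = BᵀAᵀ.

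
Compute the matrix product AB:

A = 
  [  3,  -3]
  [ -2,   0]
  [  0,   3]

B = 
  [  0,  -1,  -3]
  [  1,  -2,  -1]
AB = 
  [ -3,   3,  -6]
  [  0,   2,   6]
  [  3,  -6,  -3]

A is 3×2 and B is 2×3, so AB is 3×3. Each entry is (row of A)·(column of B):
AB[1,1] = (3)(0) + (-3)(1) = -3
AB[1,2] = (3)(-1) + (-3)(-2) = 3
AB[1,3] = (3)(-3) + (-3)(-1) = -6
AB[2,1] = (-2)(0) + (0)(1) = 0
AB[2,2] = (-2)(-1) + (0)(-2) = 2
AB[2,3] = (-2)(-3) + (0)(-1) = 6
AB[3,1] = (0)(0) + (3)(1) = 3
AB[3,2] = (0)(-1) + (3)(-2) = -6
AB[3,3] = (0)(-3) + (3)(-1) = -3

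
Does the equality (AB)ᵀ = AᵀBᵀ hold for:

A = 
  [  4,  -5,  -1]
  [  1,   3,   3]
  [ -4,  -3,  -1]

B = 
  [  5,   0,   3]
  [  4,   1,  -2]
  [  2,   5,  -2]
No

(AB)ᵀ = 
  [ -2,  23, -34]
  [-10,  18,  -8]
  [ 24,  -9,  -4]

AᵀBᵀ = 
  [  8,  25,  21]
  [-34, -11,  11]
  [ -8,   1,  15]

The two matrices differ, so (AB)ᵀ ≠ AᵀBᵀ in general. The correct identity is (AB)ᵀ = BᵀAᵀ.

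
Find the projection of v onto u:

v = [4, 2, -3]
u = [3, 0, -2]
proj_u(v) = [54/13, 0, -36/13]

v·u = (4)(3) + (2)(0) + (-3)(-2) = 18
u·u = (3)² + (0)² + (-2)² = 13
proj_u(v) = (v·u / u·u) × u = (18/13) × u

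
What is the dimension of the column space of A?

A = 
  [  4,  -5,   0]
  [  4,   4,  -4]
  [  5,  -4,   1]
dim(Col(A)) = 3

Row reduce:
R2 → R2 - (1)·R1
R3 → R3 - (5/4)·R1
R3 → R3 - (1/4)·R2
REF = 
  [  4,  -5,   0]
  [  0,   9,  -4]
  [  0,   0,   2]
Pivot columns: 1, 2, 3 → 3 pivots.
dim(Col(A)) = number of pivot columns = 3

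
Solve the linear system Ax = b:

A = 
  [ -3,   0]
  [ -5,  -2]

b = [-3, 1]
Row reduce the augmented matrix [A|b]:
R2 → R2 - (5/3)·R1
REF = 
  [ -3,   0,  -3]
  [  0,  -2,   6]

Back-substitution:
x₂ = 6 / (-2) = -3
x₁ = (-3 - (0)(-3)) / (-3) = 1

x = [1, -3]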